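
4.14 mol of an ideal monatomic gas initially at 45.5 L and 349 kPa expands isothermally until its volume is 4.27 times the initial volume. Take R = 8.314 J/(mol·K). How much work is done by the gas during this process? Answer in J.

T₁ = P₁V₁/(nR) = 349×45.5/(4.14×8.314) = 461 K.
Isothermal: T stays 461 K; PV = const ⇒ V₂ = 194 L, P₂ = 81.7 kPa.
W = nRT ln(V₂/V₁) = 4.14×8.314×461×ln(4.27) = 23100 J.

23100 J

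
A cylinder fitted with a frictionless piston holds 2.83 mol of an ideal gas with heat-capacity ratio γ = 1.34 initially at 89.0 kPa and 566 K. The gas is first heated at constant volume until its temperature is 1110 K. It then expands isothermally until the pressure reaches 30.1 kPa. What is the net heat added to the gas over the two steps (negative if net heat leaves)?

V₁ = nRT₁/P₁ = 2.83×8.314×566/89.0 = 150 L.
Step 1 — Isochoric: V stays 150 L; P/T = const ⇒ T₂ = 1110 K, P₂ = 175 kPa.
W = 0 (no volume change).
ΔU = nCvΔT = 2.83×24.5×(1110−566) = 37600 J.
Q = ΔU = 37600 J.
State after step 1: P = 175 kPa, V = 150 L, T = 1110 K.
Step 2 — Isothermal: T stays 1110 K; PV = const ⇒ V₂ = 868 L, P₂ = 30.1 kPa.
ΔU = 0 (ideal gas, T constant).
W = nRT ln(V₂/V₁) = 2.83×8.314×1110×ln(5.80) = 45900 J.
Q = ΔU + W = 45900 J.
Net over both steps: W = 45900 J, Q = 83500 J, ΔU = 37600 J.

83500 J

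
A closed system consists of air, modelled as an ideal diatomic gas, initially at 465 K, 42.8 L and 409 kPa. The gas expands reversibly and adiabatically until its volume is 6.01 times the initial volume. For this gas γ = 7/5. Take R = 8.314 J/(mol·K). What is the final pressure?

Adiabatic: TV^(γ−1) = const ⇒ T₂ = 465×(0.166)^0.400 = 227 K; PV^γ = const ⇒ P₂ = 33.2 kPa.

33.2 kPa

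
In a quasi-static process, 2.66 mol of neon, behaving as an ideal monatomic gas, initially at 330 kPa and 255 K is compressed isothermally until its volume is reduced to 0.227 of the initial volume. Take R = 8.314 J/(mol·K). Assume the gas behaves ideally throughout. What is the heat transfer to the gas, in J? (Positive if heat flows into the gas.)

V₁ = nRT₁/P₁ = 2.66×8.314×255/330 = 17.1 L.
Isothermal: T stays 255 K; PV = const ⇒ V₂ = 3.88 L, P₂ = 1450 kPa.
ΔU = 0 (ideal gas, T constant).
W = nRT ln(V₂/V₁) = 2.66×8.314×255×ln(0.227) = -8360 J.
Q = ΔU + W = -8360 J.

-8360 J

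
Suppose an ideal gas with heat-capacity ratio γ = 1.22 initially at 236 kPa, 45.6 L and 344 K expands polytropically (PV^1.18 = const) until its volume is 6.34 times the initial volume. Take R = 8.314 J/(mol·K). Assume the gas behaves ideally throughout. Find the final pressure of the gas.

Polytropic n=1.18: T₂ = T₁(V₁/V₂)^(n−1) = 344×(0.158)^0.18 = 247 K; P₂ = P₁(V₁/V₂)^n = 26.7 kPa.

26.7 kPa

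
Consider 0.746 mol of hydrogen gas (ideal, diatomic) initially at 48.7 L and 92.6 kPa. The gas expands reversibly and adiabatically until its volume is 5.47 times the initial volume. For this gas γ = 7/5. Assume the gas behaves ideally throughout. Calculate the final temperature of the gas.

T₁ = P₁V₁/(nR) = 92.6×48.7/(0.746×8.314) = 727 K.
Adiabatic: TV^(γ−1) = const ⇒ T₂ = 727×(0.183)^0.400 = 368 K; PV^γ = const ⇒ P₂ = 8.58 kPa.

368 K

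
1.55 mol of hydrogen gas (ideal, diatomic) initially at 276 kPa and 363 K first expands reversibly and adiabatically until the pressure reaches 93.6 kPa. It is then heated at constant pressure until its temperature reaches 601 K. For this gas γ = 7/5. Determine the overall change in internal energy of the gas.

7670 J

V₁ = nRT₁/P₁ = 1.55×8.314×363/276 = 16.9 L.
Step 1 — Adiabatic: T₂/T₁ = (P₂/P₁)^((γ−1)/γ) ⇒ T₂ = 363×(0.339)^0.286 = 267 K; V₂ = 36.7 L.
ΔU = nCvΔT = 1.55×20.8×(267−363) = -3110 J.
Q = 0 for an adiabatic process, so W = −ΔU = 3110 J.
State after step 1: P = 93.6 kPa, V = 36.7 L, T = 267 K.
Step 2 — Isobaric: P stays 93.6 kPa; V/T = const ⇒ T₂ = 601 K, V₂ = 82.7 L.
W = PΔV = 93.6×(82.7−36.7) kPa·L = 4310 J.
ΔU = nCvΔT = 1.55×20.8×(601−267) = 10800 J.
Q = ΔU + W = nCpΔT = 15100 J.
Net over both steps: W = 7420 J, Q = 15100 J, ΔU = 7670 J.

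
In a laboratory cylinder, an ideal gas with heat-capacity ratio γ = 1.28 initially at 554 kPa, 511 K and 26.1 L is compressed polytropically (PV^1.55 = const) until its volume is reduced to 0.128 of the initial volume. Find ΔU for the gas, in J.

n = P₁V₁/(RT₁) = 554×26.1/(8.314×511) = 3.40 mol.
Polytropic n=1.55: T₂ = T₁(V₁/V₂)^(n−1) = 511×(7.81)^0.55 = 1580 K; P₂ = P₁(V₁/V₂)^n = 13400 kPa.
For an ideal gas ΔU = nCvΔT with Cv = R/(γ−1) = 29.7 J/(mol·K).
ΔU = 3.40×29.7×(1580−511) = 108000 J.

108000 J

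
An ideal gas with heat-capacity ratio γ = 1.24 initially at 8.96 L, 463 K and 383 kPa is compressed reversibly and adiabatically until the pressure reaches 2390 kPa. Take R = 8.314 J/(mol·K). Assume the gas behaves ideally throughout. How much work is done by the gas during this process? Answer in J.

-6080 J

n = P₁V₁/(RT₁) = 383×8.96/(8.314×463) = 0.891 mol.
Adiabatic: T₂/T₁ = (P₂/P₁)^((γ−1)/γ) ⇒ T₂ = 463×(6.24)^0.194 = 660 K; V₂ = 2.05 L.
ΔU = nCvΔT = 0.891×34.6×(660−463) = 6080 J.
Q = 0 for an adiabatic process, so W = −ΔU = -6080 J.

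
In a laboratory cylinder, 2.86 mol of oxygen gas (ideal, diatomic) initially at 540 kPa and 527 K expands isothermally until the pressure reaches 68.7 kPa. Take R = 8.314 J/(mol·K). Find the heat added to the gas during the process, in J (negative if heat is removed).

25800 J

V₁ = nRT₁/P₁ = 2.86×8.314×527/540 = 23.2 L.
Isothermal: T stays 527 K; PV = const ⇒ V₂ = 182 L, P₂ = 68.7 kPa.
ΔU = 0 (ideal gas, T constant).
W = nRT ln(V₂/V₁) = 2.86×8.314×527×ln(7.86) = 25800 J.
Q = ΔU + W = 25800 J.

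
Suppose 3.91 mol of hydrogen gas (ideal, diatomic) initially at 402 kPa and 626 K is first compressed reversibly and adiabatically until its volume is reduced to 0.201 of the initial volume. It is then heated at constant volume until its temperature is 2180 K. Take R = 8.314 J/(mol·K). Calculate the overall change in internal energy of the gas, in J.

126000 J

V₁ = nRT₁/P₁ = 3.91×8.314×626/402 = 50.6 L.
Step 1 — Adiabatic: TV^(γ−1) = const ⇒ T₂ = 626×(4.98)^0.400 = 1190 K; PV^γ = const ⇒ P₂ = 3800 kPa.
ΔU = nCvΔT = 3.91×20.8×(1190−626) = 45800 J.
Q = 0 for an adiabatic process, so W = −ΔU = -45800 J.
State after step 1: P = 3800 kPa, V = 10.2 L, T = 1190 K.
Step 2 — Isochoric: V stays 10.2 L; P/T = const ⇒ T₂ = 2180 K, P₂ = 6960 kPa.
W = 0 (no volume change).
ΔU = nCvΔT = 3.91×20.8×(2180−1190) = 80500 J.
Q = ΔU = 80500 J.
Net over both steps: W = -45800 J, Q = 80500 J, ΔU = 126000 J.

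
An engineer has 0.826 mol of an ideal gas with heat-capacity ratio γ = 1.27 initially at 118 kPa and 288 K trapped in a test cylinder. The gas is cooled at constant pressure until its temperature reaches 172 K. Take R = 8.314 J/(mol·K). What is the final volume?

V₁ = nRT₁/P₁ = 0.826×8.314×288/118 = 16.8 L.
Isobaric: P stays 118 kPa; V/T = const ⇒ T₂ = 172 K, V₂ = 10.0 L.

10.0 L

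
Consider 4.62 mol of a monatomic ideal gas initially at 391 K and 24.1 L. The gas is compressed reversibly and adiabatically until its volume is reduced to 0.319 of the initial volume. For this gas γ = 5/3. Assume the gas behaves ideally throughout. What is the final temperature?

837 K

P₁ = nRT₁/V₁ = 4.62×8.314×391/24.1 = 623 kPa.
Adiabatic: TV^(γ−1) = const ⇒ T₂ = 391×(3.13)^0.667 = 837 K; PV^γ = const ⇒ P₂ = 4180 kPa.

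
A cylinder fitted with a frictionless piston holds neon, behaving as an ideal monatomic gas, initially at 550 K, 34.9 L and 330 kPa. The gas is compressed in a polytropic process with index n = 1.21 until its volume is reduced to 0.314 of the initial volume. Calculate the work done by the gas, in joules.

-15100 J

n = P₁V₁/(RT₁) = 330×34.9/(8.314×550) = 2.52 mol.
Polytropic n=1.21: T₂ = T₁(V₁/V₂)^(n−1) = 550×(3.18)^0.21 = 701 K; P₂ = P₁(V₁/V₂)^n = 1340 kPa.
W = (P₁V₁−P₂V₂)/(n−1) = (330×34.9−1340×11.0)/0.21 = -15100 J.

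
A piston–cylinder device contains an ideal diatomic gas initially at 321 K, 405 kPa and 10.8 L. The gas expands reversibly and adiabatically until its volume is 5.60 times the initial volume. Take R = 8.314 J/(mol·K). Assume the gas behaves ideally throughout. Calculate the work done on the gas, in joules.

n = P₁V₁/(RT₁) = 405×10.8/(8.314×321) = 1.64 mol.
Adiabatic: TV^(γ−1) = const ⇒ T₂ = 321×(0.179)^0.400 = 161 K; PV^γ = const ⇒ P₂ = 36.3 kPa.
ΔU = nCvΔT = 1.64×20.8×(161−321) = -5450 J.
Q = 0 for an adiabatic process, so W = −ΔU = 5450 J.
Work done on the gas = −W_by = -5450 J.

-5450 J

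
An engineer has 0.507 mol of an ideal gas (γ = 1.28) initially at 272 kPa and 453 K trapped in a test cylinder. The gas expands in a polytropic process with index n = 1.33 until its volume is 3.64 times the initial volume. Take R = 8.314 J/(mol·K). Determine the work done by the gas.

V₁ = nRT₁/P₁ = 0.507×8.314×453/272 = 7.02 L.
Polytropic n=1.33: T₂ = T₁(V₁/V₂)^(n−1) = 453×(0.275)^0.33 = 296 K; P₂ = P₁(V₁/V₂)^n = 48.8 kPa.
W = (P₁V₁−P₂V₂)/(n−1) = (272×7.02−48.8×25.6)/0.33 = 2010 J.

2010 J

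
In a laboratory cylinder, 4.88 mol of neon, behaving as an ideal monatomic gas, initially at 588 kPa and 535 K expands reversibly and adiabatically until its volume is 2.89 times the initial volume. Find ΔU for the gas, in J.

V₁ = nRT₁/P₁ = 4.88×8.314×535/588 = 36.9 L.
Adiabatic: TV^(γ−1) = const ⇒ T₂ = 535×(0.346)^0.667 = 264 K; PV^γ = const ⇒ P₂ = 100 kPa.
For an ideal gas ΔU = nCvΔT with Cv = (3/2)R = 12.5 J/(mol·K).
ΔU = 4.88×12.5×(264−535) = -16500 J.

-16500 J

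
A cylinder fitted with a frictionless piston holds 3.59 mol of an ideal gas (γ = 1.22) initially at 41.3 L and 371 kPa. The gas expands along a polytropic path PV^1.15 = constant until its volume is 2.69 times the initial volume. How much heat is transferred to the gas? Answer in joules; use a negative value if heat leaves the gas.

4480 J

T₁ = P₁V₁/(nR) = 371×41.3/(3.59×8.314) = 513 K.
Polytropic n=1.15: T₂ = T₁(V₁/V₂)^(n−1) = 513×(0.372)^0.15 = 443 K; P₂ = P₁(V₁/V₂)^n = 119 kPa.
W = (P₁V₁−P₂V₂)/(n−1) = (371×41.3−119×111)/0.15 = 14100 J.
ΔU = nCvΔT = 3.59×37.8×(443−513) = -9610 J.
Q = ΔU + W = 4480 J.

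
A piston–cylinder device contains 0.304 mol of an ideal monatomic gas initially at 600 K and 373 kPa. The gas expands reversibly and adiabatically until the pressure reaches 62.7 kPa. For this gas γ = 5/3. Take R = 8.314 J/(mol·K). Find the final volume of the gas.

V₁ = nRT₁/P₁ = 0.304×8.314×600/373 = 4.07 L.
Adiabatic: T₂/T₁ = (P₂/P₁)^((γ−1)/γ) ⇒ T₂ = 600×(0.168)^0.400 = 294 K; V₂ = 11.9 L.

11.9 L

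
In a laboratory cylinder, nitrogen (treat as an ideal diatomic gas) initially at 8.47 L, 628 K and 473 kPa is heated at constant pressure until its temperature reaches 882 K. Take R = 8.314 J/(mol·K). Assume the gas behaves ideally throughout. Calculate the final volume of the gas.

11.9 L

Isobaric: P stays 473 kPa; V/T = const ⇒ T₂ = 882 K, V₂ = 11.9 L.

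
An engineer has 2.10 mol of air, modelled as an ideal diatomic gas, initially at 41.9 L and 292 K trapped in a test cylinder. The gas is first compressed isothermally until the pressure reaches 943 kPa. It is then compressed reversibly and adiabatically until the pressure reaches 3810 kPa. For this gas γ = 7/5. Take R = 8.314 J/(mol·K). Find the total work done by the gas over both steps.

P₁ = nRT₁/V₁ = 2.10×8.314×292/41.9 = 122 kPa.
Step 1 — Isothermal: T stays 292 K; PV = const ⇒ V₂ = 5.41 L, P₂ = 943 kPa.
ΔU = 0 (ideal gas, T constant).
W = nRT ln(V₂/V₁) = 2.10×8.314×292×ln(0.129) = -10400 J.
Q = ΔU + W = -10400 J.
State after step 1: P = 943 kPa, V = 5.41 L, T = 292 K.
Step 2 — Adiabatic: T₂/T₁ = (P₂/P₁)^((γ−1)/γ) ⇒ T₂ = 292×(4.04)^0.286 = 435 K; V₂ = 1.99 L.
ΔU = nCvΔT = 2.10×20.8×(435−292) = 6250 J.
Q = 0 for an adiabatic process, so W = −ΔU = -6250 J.
Net over both steps: W = -16700 J, Q = -10400 J, ΔU = 6250 J.

-16700 J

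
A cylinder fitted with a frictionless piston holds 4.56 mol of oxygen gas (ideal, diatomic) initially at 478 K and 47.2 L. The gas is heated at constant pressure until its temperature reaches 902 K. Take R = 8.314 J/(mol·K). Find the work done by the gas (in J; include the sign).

P₁ = nRT₁/V₁ = 4.56×8.314×478/47.2 = 384 kPa.
Isobaric: P stays 384 kPa; V/T = const ⇒ T₂ = 902 K, V₂ = 89.1 L.
W = PΔV = 384×(89.1−47.2) kPa·L = 16100 J.

16100 J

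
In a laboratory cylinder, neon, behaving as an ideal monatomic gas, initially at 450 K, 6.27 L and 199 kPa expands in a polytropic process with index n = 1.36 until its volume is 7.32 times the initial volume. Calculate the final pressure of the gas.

13.3 kPa

Polytropic n=1.36: T₂ = T₁(V₁/V₂)^(n−1) = 450×(0.137)^0.36 = 220 K; P₂ = P₁(V₁/V₂)^n = 13.3 kPa.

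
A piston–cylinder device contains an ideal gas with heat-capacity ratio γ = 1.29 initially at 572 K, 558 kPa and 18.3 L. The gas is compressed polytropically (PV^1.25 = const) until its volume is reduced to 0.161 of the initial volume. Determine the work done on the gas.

n = P₁V₁/(RT₁) = 558×18.3/(8.314×572) = 2.15 mol.
Polytropic n=1.25: T₂ = T₁(V₁/V₂)^(n−1) = 572×(6.21)^0.25 = 903 K; P₂ = P₁(V₁/V₂)^n = 5470 kPa.
W = (P₁V₁−P₂V₂)/(n−1) = (558×18.3−5470×2.95)/0.25 = -23600 J.
Work done on the gas = −W_by = 23600 J.

23600 J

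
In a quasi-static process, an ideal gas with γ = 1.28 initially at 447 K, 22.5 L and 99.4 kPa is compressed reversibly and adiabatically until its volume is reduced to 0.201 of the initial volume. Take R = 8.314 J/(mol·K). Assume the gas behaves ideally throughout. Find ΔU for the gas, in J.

4530 J

n = P₁V₁/(RT₁) = 99.4×22.5/(8.314×447) = 0.602 mol.
Adiabatic: TV^(γ−1) = const ⇒ T₂ = 447×(4.98)^0.280 = 701 K; PV^γ = const ⇒ P₂ = 775 kPa.
For an ideal gas ΔU = nCvΔT with Cv = R/(γ−1) = 29.7 J/(mol·K).
ΔU = 0.602×29.7×(701−447) = 4530 J.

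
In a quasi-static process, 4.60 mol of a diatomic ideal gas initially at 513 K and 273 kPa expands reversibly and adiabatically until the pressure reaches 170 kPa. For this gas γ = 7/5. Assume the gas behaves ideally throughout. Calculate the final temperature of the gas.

448 K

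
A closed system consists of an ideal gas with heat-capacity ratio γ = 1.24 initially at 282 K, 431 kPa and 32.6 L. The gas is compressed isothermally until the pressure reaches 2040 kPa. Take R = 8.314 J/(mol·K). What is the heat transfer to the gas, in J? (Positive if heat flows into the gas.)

-21800 J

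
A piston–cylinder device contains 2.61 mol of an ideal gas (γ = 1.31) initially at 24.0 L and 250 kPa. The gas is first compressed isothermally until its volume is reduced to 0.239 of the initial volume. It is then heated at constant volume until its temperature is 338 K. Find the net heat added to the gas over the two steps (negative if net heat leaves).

-4280 J

T₁ = P₁V₁/(nR) = 250×24.0/(2.61×8.314) = 277 K.
Step 1 — Isothermal: T stays 277 K; PV = const ⇒ V₂ = 5.74 L, P₂ = 1050 kPa.
ΔU = 0 (ideal gas, T constant).
W = nRT ln(V₂/V₁) = 2.61×8.314×277×ln(0.239) = -8590 J.
Q = ΔU + W = -8590 J.
State after step 1: P = 1050 kPa, V = 5.74 L, T = 277 K.
Step 2 — Isochoric: V stays 5.74 L; P/T = const ⇒ T₂ = 338 K, P₂ = 1280 kPa.
W = 0 (no volume change).
ΔU = nCvΔT = 2.61×26.8×(338−277) = 4300 J.
Q = ΔU = 4300 J.
Net over both steps: W = -8590 J, Q = -4280 J, ΔU = 4300 J.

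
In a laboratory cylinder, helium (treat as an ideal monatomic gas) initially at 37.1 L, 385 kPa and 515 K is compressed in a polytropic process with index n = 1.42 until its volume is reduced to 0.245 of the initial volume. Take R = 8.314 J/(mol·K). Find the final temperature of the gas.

Polytropic n=1.42: T₂ = T₁(V₁/V₂)^(n−1) = 515×(4.08)^0.42 = 930 K; P₂ = P₁(V₁/V₂)^n = 2840 kPa.

930 K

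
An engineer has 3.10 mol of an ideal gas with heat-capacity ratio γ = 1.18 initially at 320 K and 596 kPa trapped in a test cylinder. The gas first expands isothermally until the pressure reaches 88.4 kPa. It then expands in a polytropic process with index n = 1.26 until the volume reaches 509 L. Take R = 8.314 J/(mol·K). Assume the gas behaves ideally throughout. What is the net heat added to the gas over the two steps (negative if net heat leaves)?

10700 J

V₁ = nRT₁/P₁ = 3.10×8.314×320/596 = 13.8 L.
Step 1 — Isothermal: T stays 320 K; PV = const ⇒ V₂ = 93.3 L, P₂ = 88.4 kPa.
ΔU = 0 (ideal gas, T constant).
W = nRT ln(V₂/V₁) = 3.10×8.314×320×ln(6.74) = 15700 J.
Q = ΔU + W = 15700 J.
State after step 1: P = 88.4 kPa, V = 93.3 L, T = 320 K.
Step 2 — Polytropic n=1.26: T₂ = T₁(V₁/V₂)^(n−1) = 320×(0.183)^0.26 = 206 K; P₂ = P₁(V₁/V₂)^n = 10.4 kPa.
W = (P₁V₁−P₂V₂)/(n−1) = (88.4×93.3−10.4×509)/0.26 = 11300 J.
ΔU = nCvΔT = 3.10×46.2×(206−320) = -16300 J.
Q = ΔU + W = -5030 J.
Net over both steps: W = 27100 J, Q = 10700 J, ΔU = -16300 J.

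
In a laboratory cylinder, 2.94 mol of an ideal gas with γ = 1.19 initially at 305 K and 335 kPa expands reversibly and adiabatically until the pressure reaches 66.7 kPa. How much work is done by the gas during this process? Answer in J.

8910 J

V₁ = nRT₁/P₁ = 2.94×8.314×305/335 = 22.3 L.
Adiabatic: T₂/T₁ = (P₂/P₁)^((γ−1)/γ) ⇒ T₂ = 305×(0.199)^0.160 = 236 K; V₂ = 86.4 L.
ΔU = nCvΔT = 2.94×43.8×(236−305) = -8910 J.
Q = 0 for an adiabatic process, so W = −ΔU = 8910 J.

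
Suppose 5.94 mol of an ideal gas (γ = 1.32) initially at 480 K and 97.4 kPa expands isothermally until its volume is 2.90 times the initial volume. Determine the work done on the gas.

-25200 J

V₁ = nRT₁/P₁ = 5.94×8.314×480/97.4 = 243 L.
Isothermal: T stays 480 K; PV = const ⇒ V₂ = 706 L, P₂ = 33.6 kPa.
W = nRT ln(V₂/V₁) = 5.94×8.314×480×ln(2.90) = 25200 J.
Work done on the gas = −W_by = -25200 J.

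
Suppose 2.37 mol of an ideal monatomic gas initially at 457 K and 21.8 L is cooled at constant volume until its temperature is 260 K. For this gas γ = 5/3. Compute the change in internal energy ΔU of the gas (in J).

P₁ = nRT₁/V₁ = 2.37×8.314×457/21.8 = 413 kPa.
Isochoric: V stays 21.8 L; P/T = const ⇒ T₂ = 260 K, P₂ = 235 kPa.
For an ideal gas ΔU = nCvΔT with Cv = (3/2)R = 12.5 J/(mol·K).
ΔU = 2.37×12.5×(260−457) = -5820 J.

-5820 J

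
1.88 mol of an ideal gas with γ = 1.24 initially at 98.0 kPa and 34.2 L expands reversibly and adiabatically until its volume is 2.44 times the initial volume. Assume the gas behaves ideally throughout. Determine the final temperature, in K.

T₁ = P₁V₁/(nR) = 98.0×34.2/(1.88×8.314) = 214 K.
Adiabatic: TV^(γ−1) = const ⇒ T₂ = 214×(0.410)^0.240 = 173 K; PV^γ = const ⇒ P₂ = 32.4 kPa.

173 K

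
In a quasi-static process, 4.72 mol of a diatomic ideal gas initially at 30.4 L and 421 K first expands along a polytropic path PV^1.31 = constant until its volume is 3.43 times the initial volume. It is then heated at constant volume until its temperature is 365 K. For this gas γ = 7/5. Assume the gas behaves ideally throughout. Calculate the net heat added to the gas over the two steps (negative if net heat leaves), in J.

11400 J

P₁ = nRT₁/V₁ = 4.72×8.314×421/30.4 = 543 kPa.
Step 1 — Polytropic n=1.31: T₂ = T₁(V₁/V₂)^(n−1) = 421×(0.292)^0.31 = 287 K; P₂ = P₁(V₁/V₂)^n = 108 kPa.
W = (P₁V₁−P₂V₂)/(n−1) = (543×30.4−108×104)/0.31 = 16900 J.
ΔU = nCvΔT = 4.72×20.8×(287−421) = -13100 J.
Q = ΔU + W = 3810 J.
State after step 1: P = 108 kPa, V = 104 L, T = 287 K.
Step 2 — Isochoric: V stays 104 L; P/T = const ⇒ T₂ = 365 K, P₂ = 137 kPa.
W = 0 (no volume change).
ΔU = nCvΔT = 4.72×20.8×(365−287) = 7620 J.
Q = ΔU = 7620 J.
Net over both steps: W = 16900 J, Q = 11400 J, ΔU = -5490 J.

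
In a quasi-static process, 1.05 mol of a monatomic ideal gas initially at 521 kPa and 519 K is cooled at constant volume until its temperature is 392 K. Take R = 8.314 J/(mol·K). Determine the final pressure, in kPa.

V₁ = nRT₁/P₁ = 1.05×8.314×519/521 = 8.70 L.
Isochoric: V stays 8.70 L; P/T = const ⇒ T₂ = 392 K, P₂ = 394 kPa.

394 kPa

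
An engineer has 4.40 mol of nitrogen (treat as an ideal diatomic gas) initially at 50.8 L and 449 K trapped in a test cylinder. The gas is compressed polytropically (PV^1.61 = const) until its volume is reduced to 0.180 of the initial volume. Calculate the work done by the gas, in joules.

P₁ = nRT₁/V₁ = 4.40×8.314×449/50.8 = 323 kPa.
Polytropic n=1.61: T₂ = T₁(V₁/V₂)^(n−1) = 449×(5.56)^0.61 = 1280 K; P₂ = P₁(V₁/V₂)^n = 5110 kPa.
W = (P₁V₁−P₂V₂)/(n−1) = (323×50.8−5110×9.14)/0.61 = -49700 J.

-49700 J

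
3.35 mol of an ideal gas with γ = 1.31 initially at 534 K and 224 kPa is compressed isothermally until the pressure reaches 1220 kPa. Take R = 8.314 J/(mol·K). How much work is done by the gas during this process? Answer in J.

V₁ = nRT₁/P₁ = 3.35×8.314×534/224 = 66.4 L.
Isothermal: T stays 534 K; PV = const ⇒ V₂ = 12.2 L, P₂ = 1220 kPa.
W = nRT ln(V₂/V₁) = 3.35×8.314×534×ln(0.184) = -25200 J.

-25200 J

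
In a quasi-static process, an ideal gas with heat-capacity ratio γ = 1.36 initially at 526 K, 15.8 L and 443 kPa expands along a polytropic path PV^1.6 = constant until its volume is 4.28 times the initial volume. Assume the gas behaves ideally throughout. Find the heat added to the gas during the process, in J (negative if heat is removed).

-4530 J

n = P₁V₁/(RT₁) = 443×15.8/(8.314×526) = 1.60 mol.
Polytropic n=1.6: T₂ = T₁(V₁/V₂)^(n−1) = 526×(0.234)^0.60 = 220 K; P₂ = P₁(V₁/V₂)^n = 43.3 kPa.
W = (P₁V₁−P₂V₂)/(n−1) = (443×15.8−43.3×67.6)/0.60 = 6790 J.
ΔU = nCvΔT = 1.60×23.1×(220−526) = -11300 J.
Q = ΔU + W = -4530 J.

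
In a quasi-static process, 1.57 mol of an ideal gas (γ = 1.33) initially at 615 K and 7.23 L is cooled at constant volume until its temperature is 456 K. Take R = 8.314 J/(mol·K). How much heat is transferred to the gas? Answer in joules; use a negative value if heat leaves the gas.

P₁ = nRT₁/V₁ = 1.57×8.314×615/7.23 = 1110 kPa.
Isochoric: V stays 7.23 L; P/T = const ⇒ T₂ = 456 K, P₂ = 823 kPa.
W = 0 (no volume change).
ΔU = nCvΔT = 1.57×25.2×(456−615) = -6290 J.
Q = ΔU = -6290 J.

-6290 J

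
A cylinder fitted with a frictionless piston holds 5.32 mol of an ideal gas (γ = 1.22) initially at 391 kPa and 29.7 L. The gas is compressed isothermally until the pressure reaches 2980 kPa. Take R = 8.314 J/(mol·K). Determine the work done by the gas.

T₁ = P₁V₁/(nR) = 391×29.7/(5.32×8.314) = 263 K.
Isothermal: T stays 263 K; PV = const ⇒ V₂ = 3.90 L, P₂ = 2980 kPa.
W = nRT ln(V₂/V₁) = 5.32×8.314×263×ln(0.131) = -23600 J.

-23600 J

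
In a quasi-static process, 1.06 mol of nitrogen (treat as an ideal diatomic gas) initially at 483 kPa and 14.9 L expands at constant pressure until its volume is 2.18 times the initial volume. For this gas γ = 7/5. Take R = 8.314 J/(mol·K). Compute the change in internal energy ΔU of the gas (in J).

T₁ = P₁V₁/(nR) = 483×14.9/(1.06×8.314) = 817 K.
Isobaric: P stays 483 kPa; V/T = const ⇒ T₂ = 1780 K, V₂ = 32.5 L.
For an ideal gas ΔU = nCvΔT with Cv = (5/2)R = 20.8 J/(mol·K).
ΔU = 1.06×20.8×(1780−817) = 21200 J.

21200 J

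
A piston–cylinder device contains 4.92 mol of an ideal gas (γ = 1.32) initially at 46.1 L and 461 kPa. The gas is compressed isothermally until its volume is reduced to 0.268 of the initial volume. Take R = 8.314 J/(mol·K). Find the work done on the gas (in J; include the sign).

28000 J

T₁ = P₁V₁/(nR) = 461×46.1/(4.92×8.314) = 520 K.
Isothermal: T stays 520 K; PV = const ⇒ V₂ = 12.4 L, P₂ = 1720 kPa.
W = nRT ln(V₂/V₁) = 4.92×8.314×520×ln(0.268) = -28000 J.
Work done on the gas = −W_by = 28000 J.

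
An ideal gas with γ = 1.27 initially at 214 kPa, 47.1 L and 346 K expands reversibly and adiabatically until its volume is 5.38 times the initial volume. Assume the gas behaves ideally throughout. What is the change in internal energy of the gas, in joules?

n = P₁V₁/(RT₁) = 214×47.1/(8.314×346) = 3.50 mol.
Adiabatic: TV^(γ−1) = const ⇒ T₂ = 346×(0.186)^0.270 = 220 K; PV^γ = const ⇒ P₂ = 25.3 kPa.
For an ideal gas ΔU = nCvΔT with Cv = R/(γ−1) = 30.8 J/(mol·K).
ΔU = 3.50×30.8×(220−346) = -13600 J.

-13600 J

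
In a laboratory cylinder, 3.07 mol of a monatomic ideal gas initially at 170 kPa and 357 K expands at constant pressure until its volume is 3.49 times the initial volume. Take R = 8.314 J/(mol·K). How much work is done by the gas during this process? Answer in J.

V₁ = nRT₁/P₁ = 3.07×8.314×357/170 = 53.6 L.
Isobaric: P stays 170 kPa; V/T = const ⇒ T₂ = 1250 K, V₂ = 187 L.
W = PΔV = 170×(187−53.6) kPa·L = 22700 J.

22700 J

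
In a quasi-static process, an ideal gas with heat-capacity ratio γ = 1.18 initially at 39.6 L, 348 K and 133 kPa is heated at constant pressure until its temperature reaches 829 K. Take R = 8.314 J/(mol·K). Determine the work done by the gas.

7280 J

n = P₁V₁/(RT₁) = 133×39.6/(8.314×348) = 1.82 mol.
Isobaric: P stays 133 kPa; V/T = const ⇒ T₂ = 829 K, V₂ = 94.3 L.
W = PΔV = 133×(94.3−39.6) kPa·L = 7280 J.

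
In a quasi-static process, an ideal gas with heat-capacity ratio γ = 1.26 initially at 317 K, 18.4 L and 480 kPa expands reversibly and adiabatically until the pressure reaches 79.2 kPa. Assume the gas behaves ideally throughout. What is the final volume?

Adiabatic: T₂/T₁ = (P₂/P₁)^((γ−1)/γ) ⇒ T₂ = 317×(0.165)^0.206 = 219 K; V₂ = 76.9 L.

76.9 L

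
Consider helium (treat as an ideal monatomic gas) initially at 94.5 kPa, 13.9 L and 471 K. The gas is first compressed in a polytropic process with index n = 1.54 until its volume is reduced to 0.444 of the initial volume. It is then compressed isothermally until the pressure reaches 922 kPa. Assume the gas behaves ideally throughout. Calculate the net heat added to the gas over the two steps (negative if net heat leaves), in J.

-2350 J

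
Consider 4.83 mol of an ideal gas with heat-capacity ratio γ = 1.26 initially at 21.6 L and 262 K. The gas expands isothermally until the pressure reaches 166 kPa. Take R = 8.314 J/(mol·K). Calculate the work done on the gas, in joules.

P₁ = nRT₁/V₁ = 4.83×8.314×262/21.6 = 487 kPa.
Isothermal: T stays 262 K; PV = const ⇒ V₂ = 63.4 L, P₂ = 166 kPa.
W = nRT ln(V₂/V₁) = 4.83×8.314×262×ln(2.93) = 11300 J.
Work done on the gas = −W_by = -11300 J.

-11300 J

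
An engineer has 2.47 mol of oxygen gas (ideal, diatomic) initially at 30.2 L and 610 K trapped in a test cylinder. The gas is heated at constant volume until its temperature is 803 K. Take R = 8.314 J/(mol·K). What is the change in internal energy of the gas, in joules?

P₁ = nRT₁/V₁ = 2.47×8.314×610/30.2 = 415 kPa.
Isochoric: V stays 30.2 L; P/T = const ⇒ T₂ = 803 K, P₂ = 546 kPa.
For an ideal gas ΔU = nCvΔT with Cv = (5/2)R = 20.8 J/(mol·K).
ΔU = 2.47×20.8×(803−610) = 9910 J.

9910 J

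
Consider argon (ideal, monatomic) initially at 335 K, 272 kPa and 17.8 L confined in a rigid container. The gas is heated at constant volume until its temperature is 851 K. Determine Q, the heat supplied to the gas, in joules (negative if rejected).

n = P₁V₁/(RT₁) = 272×17.8/(8.314×335) = 1.74 mol.
Isochoric: V stays 17.8 L; P/T = const ⇒ T₂ = 851 K, P₂ = 691 kPa.
W = 0 (no volume change).
ΔU = nCvΔT = 1.74×12.5×(851−335) = 11200 J.
Q = ΔU = 11200 J.

11200 J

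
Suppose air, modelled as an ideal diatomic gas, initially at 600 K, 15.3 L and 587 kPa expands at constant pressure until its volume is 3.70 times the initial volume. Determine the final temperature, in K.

2220 K

Isobaric: P stays 587 kPa; V/T = const ⇒ T₂ = 2220 K, V₂ = 56.6 L.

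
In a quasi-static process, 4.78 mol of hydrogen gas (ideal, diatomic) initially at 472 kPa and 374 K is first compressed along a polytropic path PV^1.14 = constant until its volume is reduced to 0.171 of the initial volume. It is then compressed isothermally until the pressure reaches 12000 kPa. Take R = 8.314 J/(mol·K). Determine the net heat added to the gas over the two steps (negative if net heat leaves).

V₁ = nRT₁/P₁ = 4.78×8.314×374/472 = 31.5 L.
Step 1 — Polytropic n=1.14: T₂ = T₁(V₁/V₂)^(n−1) = 374×(5.85)^0.14 = 479 K; P₂ = P₁(V₁/V₂)^n = 3530 kPa.
W = (P₁V₁−P₂V₂)/(n−1) = (472×31.5−3530×5.38)/0.14 = -29800 J.
ΔU = nCvΔT = 4.78×20.8×(479−374) = 10400 J.
Q = ΔU + W = -19400 J.
State after step 1: P = 3530 kPa, V = 5.38 L, T = 479 K.
Step 2 — Isothermal: T stays 479 K; PV = const ⇒ V₂ = 1.59 L, P₂ = 12000 kPa.
ΔU = 0 (ideal gas, T constant).
W = nRT ln(V₂/V₁) = 4.78×8.314×479×ln(0.295) = -23300 J.
Q = ΔU + W = -23300 J.
Net over both steps: W = -53000 J, Q = -42600 J, ΔU = 10400 J.

-42600 J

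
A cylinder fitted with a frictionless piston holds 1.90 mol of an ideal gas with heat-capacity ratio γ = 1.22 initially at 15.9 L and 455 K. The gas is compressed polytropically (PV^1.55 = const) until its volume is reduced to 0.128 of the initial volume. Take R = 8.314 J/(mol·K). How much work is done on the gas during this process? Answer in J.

P₁ = nRT₁/V₁ = 1.90×8.314×455/15.9 = 452 kPa.
Polytropic n=1.55: T₂ = T₁(V₁/V₂)^(n−1) = 455×(7.81)^0.55 = 1410 K; P₂ = P₁(V₁/V₂)^n = 10900 kPa.
W = (P₁V₁−P₂V₂)/(n−1) = (452×15.9−10900×2.04)/0.55 = -27400 J.
Work done on the gas = −W_by = 27400 J.

27400 J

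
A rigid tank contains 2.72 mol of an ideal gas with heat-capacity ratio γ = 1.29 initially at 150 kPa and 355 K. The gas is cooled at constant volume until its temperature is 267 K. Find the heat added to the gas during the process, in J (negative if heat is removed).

-6860 J

V₁ = nRT₁/P₁ = 2.72×8.314×355/150 = 53.5 L.
Isochoric: V stays 53.5 L; P/T = const ⇒ T₂ = 267 K, P₂ = 113 kPa.
W = 0 (no volume change).
ΔU = nCvΔT = 2.72×28.7×(267−355) = -6860 J.
Q = ΔU = -6860 J.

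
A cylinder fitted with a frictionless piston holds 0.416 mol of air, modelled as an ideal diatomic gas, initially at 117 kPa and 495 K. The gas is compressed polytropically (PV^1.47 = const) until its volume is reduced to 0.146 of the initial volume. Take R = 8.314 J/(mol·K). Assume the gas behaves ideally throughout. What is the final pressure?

1980 kPa

V₁ = nRT₁/P₁ = 0.416×8.314×495/117 = 14.6 L.
Polytropic n=1.47: T₂ = T₁(V₁/V₂)^(n−1) = 495×(6.85)^0.47 = 1220 K; P₂ = P₁(V₁/V₂)^n = 1980 kPa.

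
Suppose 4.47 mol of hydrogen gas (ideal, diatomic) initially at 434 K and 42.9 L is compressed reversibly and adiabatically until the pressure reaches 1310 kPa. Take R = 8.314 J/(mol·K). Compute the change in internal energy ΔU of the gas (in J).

17300 J

P₁ = nRT₁/V₁ = 4.47×8.314×434/42.9 = 376 kPa.
Adiabatic: T₂/T₁ = (P₂/P₁)^((γ−1)/γ) ⇒ T₂ = 434×(3.48)^0.286 = 620 K; V₂ = 17.6 L.
For an ideal gas ΔU = nCvΔT with Cv = (5/2)R = 20.8 J/(mol·K).
ΔU = 4.47×20.8×(620−434) = 17300 J.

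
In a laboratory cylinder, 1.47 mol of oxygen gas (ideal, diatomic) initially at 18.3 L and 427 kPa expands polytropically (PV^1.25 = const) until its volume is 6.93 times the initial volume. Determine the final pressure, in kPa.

T₁ = P₁V₁/(nR) = 427×18.3/(1.47×8.314) = 639 K.
Polytropic n=1.25: T₂ = T₁(V₁/V₂)^(n−1) = 639×(0.144)^0.25 = 394 K; P₂ = P₁(V₁/V₂)^n = 38.0 kPa.

38.0 kPa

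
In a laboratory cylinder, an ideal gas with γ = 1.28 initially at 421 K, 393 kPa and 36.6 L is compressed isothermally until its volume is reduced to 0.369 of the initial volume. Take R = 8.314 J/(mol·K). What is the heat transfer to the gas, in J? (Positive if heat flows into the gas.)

n = P₁V₁/(RT₁) = 393×36.6/(8.314×421) = 4.11 mol.
Isothermal: T stays 421 K; PV = const ⇒ V₂ = 13.5 L, P₂ = 1070 kPa.
ΔU = 0 (ideal gas, T constant).
W = nRT ln(V₂/V₁) = 4.11×8.314×421×ln(0.369) = -14300 J.
Q = ΔU + W = -14300 J.

-14300 J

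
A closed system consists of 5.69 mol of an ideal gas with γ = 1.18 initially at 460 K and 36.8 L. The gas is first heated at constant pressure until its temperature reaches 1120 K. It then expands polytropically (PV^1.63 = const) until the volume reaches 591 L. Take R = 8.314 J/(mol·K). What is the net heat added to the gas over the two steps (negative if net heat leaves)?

P₁ = nRT₁/V₁ = 5.69×8.314×460/36.8 = 591 kPa.
Step 1 — Isobaric: P stays 591 kPa; V/T = const ⇒ T₂ = 1120 K, V₂ = 89.6 L.
W = PΔV = 591×(89.6−36.8) kPa·L = 31200 J.
ΔU = nCvΔT = 5.69×46.2×(1120−460) = 173000 J.
Q = ΔU + W = nCpΔT = 205000 J.
State after step 1: P = 591 kPa, V = 89.6 L, T = 1120 K.
Step 2 — Polytropic n=1.63: T₂ = T₁(V₁/V₂)^(n−1) = 1120×(0.152)^0.63 = 341 K; P₂ = P₁(V₁/V₂)^n = 27.3 kPa.
W = (P₁V₁−P₂V₂)/(n−1) = (591×89.6−27.3×591)/0.63 = 58500 J.
ΔU = nCvΔT = 5.69×46.2×(341−1120) = -205000 J.
Q = ΔU + W = -146000 J.
Net over both steps: W = 89700 J, Q = 58500 J, ΔU = -31200 J.

58500 J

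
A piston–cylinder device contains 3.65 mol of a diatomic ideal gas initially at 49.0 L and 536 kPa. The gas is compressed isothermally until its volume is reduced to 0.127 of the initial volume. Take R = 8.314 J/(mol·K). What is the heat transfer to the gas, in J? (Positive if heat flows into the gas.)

-54200 J

T₁ = P₁V₁/(nR) = 536×49.0/(3.65×8.314) = 865 K.
Isothermal: T stays 865 K; PV = const ⇒ V₂ = 6.22 L, P₂ = 4220 kPa.
ΔU = 0 (ideal gas, T constant).
W = nRT ln(V₂/V₁) = 3.65×8.314×865×ln(0.127) = -54200 J.
Q = ΔU + W = -54200 J.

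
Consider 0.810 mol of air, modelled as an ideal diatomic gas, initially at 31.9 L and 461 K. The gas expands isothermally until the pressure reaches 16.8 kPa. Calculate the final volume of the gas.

P₁ = nRT₁/V₁ = 0.810×8.314×461/31.9 = 97.3 kPa.
Isothermal: T stays 461 K; PV = const ⇒ V₂ = 185 L, P₂ = 16.8 kPa.

185 L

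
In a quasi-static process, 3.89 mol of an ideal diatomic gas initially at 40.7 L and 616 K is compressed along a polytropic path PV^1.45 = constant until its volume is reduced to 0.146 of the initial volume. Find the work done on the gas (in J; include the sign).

61000 J

P₁ = nRT₁/V₁ = 3.89×8.314×616/40.7 = 489 kPa.
Polytropic n=1.45: T₂ = T₁(V₁/V₂)^(n−1) = 616×(6.85)^0.45 = 1460 K; P₂ = P₁(V₁/V₂)^n = 7970 kPa.
W = (P₁V₁−P₂V₂)/(n−1) = (489×40.7−7970×5.94)/0.45 = -61000 J.
Work done on the gas = −W_by = 61000 J.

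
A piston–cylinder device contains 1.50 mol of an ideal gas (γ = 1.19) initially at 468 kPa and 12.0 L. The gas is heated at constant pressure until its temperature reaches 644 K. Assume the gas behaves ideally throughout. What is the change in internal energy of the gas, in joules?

T₁ = P₁V₁/(nR) = 468×12.0/(1.50×8.314) = 450 K.
Isobaric: P stays 468 kPa; V/T = const ⇒ T₂ = 644 K, V₂ = 17.2 L.
For an ideal gas ΔU = nCvΔT with Cv = R/(γ−1) = 43.8 J/(mol·K).
ΔU = 1.50×43.8×(644−450) = 12700 J.

12700 J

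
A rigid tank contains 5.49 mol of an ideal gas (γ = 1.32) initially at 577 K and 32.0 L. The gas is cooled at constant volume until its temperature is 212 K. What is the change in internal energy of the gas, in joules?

-52100 J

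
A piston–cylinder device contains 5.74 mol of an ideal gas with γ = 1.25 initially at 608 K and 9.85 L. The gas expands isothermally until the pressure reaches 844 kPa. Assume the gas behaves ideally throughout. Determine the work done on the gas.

P₁ = nRT₁/V₁ = 5.74×8.314×608/9.85 = 2950 kPa.
Isothermal: T stays 608 K; PV = const ⇒ V₂ = 34.4 L, P₂ = 844 kPa.
W = nRT ln(V₂/V₁) = 5.74×8.314×608×ln(3.49) = 36300 J.
Work done on the gas = −W_by = -36300 J.

-36300 J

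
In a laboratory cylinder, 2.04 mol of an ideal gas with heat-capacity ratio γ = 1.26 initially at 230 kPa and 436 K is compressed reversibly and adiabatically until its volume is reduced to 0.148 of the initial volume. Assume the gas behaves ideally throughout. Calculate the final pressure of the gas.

2550 kPa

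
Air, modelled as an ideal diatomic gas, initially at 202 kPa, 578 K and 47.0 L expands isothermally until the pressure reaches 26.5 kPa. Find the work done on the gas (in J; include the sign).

-19300 J

n = P₁V₁/(RT₁) = 202×47.0/(8.314×578) = 1.98 mol.
Isothermal: T stays 578 K; PV = const ⇒ V₂ = 358 L, P₂ = 26.5 kPa.
W = nRT ln(V₂/V₁) = 1.98×8.314×578×ln(7.62) = 19300 J.
Work done on the gas = −W_by = -19300 J.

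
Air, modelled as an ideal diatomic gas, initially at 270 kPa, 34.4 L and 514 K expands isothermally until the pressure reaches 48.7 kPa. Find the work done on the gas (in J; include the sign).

n = P₁V₁/(RT₁) = 270×34.4/(8.314×514) = 2.17 mol.
Isothermal: T stays 514 K; PV = const ⇒ V₂ = 191 L, P₂ = 48.7 kPa.
W = nRT ln(V₂/V₁) = 2.17×8.314×514×ln(5.54) = 15900 J.
Work done on the gas = −W_by = -15900 J.

-15900 J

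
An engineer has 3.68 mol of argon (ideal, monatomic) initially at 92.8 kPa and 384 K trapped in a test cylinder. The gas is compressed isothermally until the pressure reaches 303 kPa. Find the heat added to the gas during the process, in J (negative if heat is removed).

-13900 J

V₁ = nRT₁/P₁ = 3.68×8.314×384/92.8 = 127 L.
Isothermal: T stays 384 K; PV = const ⇒ V₂ = 38.8 L, P₂ = 303 kPa.
ΔU = 0 (ideal gas, T constant).
W = nRT ln(V₂/V₁) = 3.68×8.314×384×ln(0.306) = -13900 J.
Q = ΔU + W = -13900 J.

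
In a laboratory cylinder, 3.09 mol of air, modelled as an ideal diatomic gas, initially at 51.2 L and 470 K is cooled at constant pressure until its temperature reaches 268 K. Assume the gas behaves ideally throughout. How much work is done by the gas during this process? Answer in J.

-5190 J

P₁ = nRT₁/V₁ = 3.09×8.314×470/51.2 = 236 kPa.
Isobaric: P stays 236 kPa; V/T = const ⇒ T₂ = 268 K, V₂ = 29.2 L.
W = PΔV = 236×(29.2−51.2) kPa·L = -5190 J.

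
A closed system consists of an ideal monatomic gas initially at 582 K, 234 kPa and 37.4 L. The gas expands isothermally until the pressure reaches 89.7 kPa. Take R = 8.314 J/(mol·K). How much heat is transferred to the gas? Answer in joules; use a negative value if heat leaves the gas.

8390 J

n = P₁V₁/(RT₁) = 234×37.4/(8.314×582) = 1.81 mol.
Isothermal: T stays 582 K; PV = const ⇒ V₂ = 97.6 L, P₂ = 89.7 kPa.
ΔU = 0 (ideal gas, T constant).
W = nRT ln(V₂/V₁) = 1.81×8.314×582×ln(2.61) = 8390 J.
Q = ΔU + W = 8390 J.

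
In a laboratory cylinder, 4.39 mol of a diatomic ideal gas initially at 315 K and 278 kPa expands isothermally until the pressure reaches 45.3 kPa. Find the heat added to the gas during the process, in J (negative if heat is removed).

20900 J

V₁ = nRT₁/P₁ = 4.39×8.314×315/278 = 41.4 L.
Isothermal: T stays 315 K; PV = const ⇒ V₂ = 254 L, P₂ = 45.3 kPa.
ΔU = 0 (ideal gas, T constant).
W = nRT ln(V₂/V₁) = 4.39×8.314×315×ln(6.14) = 20900 J.
Q = ΔU + W = 20900 J.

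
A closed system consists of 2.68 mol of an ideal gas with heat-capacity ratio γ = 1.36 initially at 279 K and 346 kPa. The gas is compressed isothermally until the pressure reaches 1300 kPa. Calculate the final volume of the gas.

V₁ = nRT₁/P₁ = 2.68×8.314×279/346 = 18.0 L.
Isothermal: T stays 279 K; PV = const ⇒ V₂ = 4.78 L, P₂ = 1300 kPa.

4.78 L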